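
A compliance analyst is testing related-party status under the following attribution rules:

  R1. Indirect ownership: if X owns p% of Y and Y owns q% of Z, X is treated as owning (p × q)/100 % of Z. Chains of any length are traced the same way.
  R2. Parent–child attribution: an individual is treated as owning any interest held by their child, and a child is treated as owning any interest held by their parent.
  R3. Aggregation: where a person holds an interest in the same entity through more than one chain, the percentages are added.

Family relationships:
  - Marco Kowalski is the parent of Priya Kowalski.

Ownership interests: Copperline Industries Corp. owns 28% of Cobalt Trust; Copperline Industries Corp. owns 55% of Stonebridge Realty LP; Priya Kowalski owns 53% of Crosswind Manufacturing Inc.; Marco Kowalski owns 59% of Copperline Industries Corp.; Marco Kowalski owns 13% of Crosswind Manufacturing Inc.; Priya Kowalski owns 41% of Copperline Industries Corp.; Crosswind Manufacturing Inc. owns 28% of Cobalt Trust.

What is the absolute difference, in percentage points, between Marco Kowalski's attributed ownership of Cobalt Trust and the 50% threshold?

By parent–child attribution (R2), Marco Kowalski is treated as also owning Priya Kowalski's interest in Copperline Industries Corp, giving 59% + 41% = 100%.
By parent–child attribution (R2), Marco Kowalski is treated as also owning Priya Kowalski's interest in Crosswind Manufacturing Inc, giving 13% + 53% = 66%.
Chain via Copperline Industries Corp. (R1): 100% × 28% = 28% of Cobalt Trust.
Chain via Crosswind Manufacturing Inc. (R1): 66% × 28% = 18.48% of Cobalt Trust.
Aggregating (R3): 28% + 18.48% = 46.48%.
46.48% falls short of the 50% threshold by 3.52 percentage points.

3.52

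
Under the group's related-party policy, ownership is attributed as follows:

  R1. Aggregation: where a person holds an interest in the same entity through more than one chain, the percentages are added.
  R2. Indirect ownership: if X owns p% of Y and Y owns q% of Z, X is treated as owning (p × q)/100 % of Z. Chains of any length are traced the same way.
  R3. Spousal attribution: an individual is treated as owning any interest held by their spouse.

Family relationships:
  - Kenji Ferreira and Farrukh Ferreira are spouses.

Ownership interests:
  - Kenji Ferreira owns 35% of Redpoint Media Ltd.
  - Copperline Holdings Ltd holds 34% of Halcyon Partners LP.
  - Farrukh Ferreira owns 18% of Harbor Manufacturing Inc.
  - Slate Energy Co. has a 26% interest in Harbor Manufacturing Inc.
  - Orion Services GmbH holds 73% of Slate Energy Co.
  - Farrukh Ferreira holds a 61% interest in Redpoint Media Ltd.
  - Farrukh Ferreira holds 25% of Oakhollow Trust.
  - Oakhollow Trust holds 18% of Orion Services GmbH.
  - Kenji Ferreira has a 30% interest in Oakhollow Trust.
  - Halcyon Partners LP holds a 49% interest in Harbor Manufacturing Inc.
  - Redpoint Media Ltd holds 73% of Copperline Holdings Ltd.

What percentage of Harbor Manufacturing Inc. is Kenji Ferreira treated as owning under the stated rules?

31.554348%

By spousal attribution (R3), Kenji Ferreira is treated as also owning Farrukh Ferreira's interest in Oakhollow Trust, giving 30% + 25% = 55%.
By spousal attribution (R3), Kenji Ferreira is treated as also owning Farrukh Ferreira's interest in Redpoint Media Ltd, giving 35% + 61% = 96%.
By spousal attribution (R3), Kenji Ferreira is treated as owning Farrukh Ferreira's 18% interest in Harbor Manufacturing Inc.
Chain via Oakhollow Trust → Orion Services GmbH → Slate Energy Co. (R2): 55% × 18% × 73% × 26% = 1.87902% of Harbor Manufacturing Inc.
Chain via Redpoint Media Ltd → Copperline Holdings Ltd → Halcyon Partners LP (R2): 96% × 73% × 34% × 49% = 11.675328% of Harbor Manufacturing Inc.
Direct interest in Harbor Manufacturing Inc: 18%.
Aggregating (R1): 1.87902% + 11.675328% + 18% = 31.554348%.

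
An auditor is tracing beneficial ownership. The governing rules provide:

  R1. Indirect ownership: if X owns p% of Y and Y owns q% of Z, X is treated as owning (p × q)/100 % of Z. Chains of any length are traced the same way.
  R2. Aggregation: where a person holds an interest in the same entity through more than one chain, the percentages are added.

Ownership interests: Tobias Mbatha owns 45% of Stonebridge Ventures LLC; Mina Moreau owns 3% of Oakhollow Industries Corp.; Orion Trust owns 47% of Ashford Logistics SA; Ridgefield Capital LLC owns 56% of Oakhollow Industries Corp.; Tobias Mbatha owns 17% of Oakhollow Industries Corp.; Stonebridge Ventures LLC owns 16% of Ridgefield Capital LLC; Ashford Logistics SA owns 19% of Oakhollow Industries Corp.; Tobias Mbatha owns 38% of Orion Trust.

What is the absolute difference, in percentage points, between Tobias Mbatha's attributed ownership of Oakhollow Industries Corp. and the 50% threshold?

Chain via Stonebridge Ventures LLC → Ridgefield Capital LLC (R1): 45% × 16% × 56% = 4.032% of Oakhollow Industries Corp.
Chain via Orion Trust → Ashford Logistics SA (R1): 38% × 47% × 19% = 3.3934% of Oakhollow Industries Corp.
Direct interest in Oakhollow Industries Corp: 17%.
Aggregating (R2): 4.032% + 3.3934% + 17% = 24.4254%.
24.4254% falls short of the 50% threshold by 25.5746 percentage points.

25.5746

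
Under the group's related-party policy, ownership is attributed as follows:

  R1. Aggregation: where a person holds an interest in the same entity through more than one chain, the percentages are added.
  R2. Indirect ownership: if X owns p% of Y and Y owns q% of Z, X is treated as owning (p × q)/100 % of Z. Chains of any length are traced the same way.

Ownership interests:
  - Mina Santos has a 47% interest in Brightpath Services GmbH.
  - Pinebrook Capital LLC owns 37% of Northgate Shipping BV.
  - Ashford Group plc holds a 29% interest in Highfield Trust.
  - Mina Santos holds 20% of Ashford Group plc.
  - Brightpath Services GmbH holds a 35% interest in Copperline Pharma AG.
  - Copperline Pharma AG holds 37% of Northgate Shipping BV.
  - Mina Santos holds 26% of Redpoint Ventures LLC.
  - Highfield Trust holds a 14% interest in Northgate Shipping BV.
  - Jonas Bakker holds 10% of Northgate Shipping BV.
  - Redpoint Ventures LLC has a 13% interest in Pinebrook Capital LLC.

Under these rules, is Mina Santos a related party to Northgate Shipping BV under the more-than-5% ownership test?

Yes

Chain via Ashford Group plc → Highfield Trust (R2): 20% × 29% × 14% = 0.812% of Northgate Shipping BV.
Chain via Redpoint Ventures LLC → Pinebrook Capital LLC (R2): 26% × 13% × 37% = 1.2506% of Northgate Shipping BV.
Chain via Brightpath Services GmbH → Copperline Pharma AG (R2): 47% × 35% × 37% = 6.0865% of Northgate Shipping BV.
Aggregating (R1): 0.812% + 1.2506% + 6.0865% = 8.1491%.
8.1491% exceeds the 5% threshold, so Mina is a related party to Northgate Shipping BV.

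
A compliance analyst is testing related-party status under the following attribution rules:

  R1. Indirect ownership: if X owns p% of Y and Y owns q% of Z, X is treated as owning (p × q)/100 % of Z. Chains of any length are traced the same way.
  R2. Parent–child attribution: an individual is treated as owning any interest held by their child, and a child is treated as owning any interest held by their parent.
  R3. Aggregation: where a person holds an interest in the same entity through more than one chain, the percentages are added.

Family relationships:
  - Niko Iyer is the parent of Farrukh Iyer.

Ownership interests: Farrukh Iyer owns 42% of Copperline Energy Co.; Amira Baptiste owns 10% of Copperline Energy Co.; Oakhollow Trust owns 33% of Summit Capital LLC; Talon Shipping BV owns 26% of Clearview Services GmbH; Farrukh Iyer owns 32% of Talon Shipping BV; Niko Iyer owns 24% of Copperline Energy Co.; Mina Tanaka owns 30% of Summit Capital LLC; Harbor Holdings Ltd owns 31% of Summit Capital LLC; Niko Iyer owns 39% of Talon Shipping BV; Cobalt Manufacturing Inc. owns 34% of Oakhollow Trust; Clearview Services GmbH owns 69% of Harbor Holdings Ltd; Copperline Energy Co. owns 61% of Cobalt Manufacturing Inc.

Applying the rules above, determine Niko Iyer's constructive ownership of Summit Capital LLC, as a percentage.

By parent–child attribution (R2), Niko Iyer is treated as also owning Farrukh Iyer's interest in Talon Shipping BV, giving 39% + 32% = 71%.
By parent–child attribution (R2), Niko Iyer is treated as also owning Farrukh Iyer's interest in Copperline Energy Co, giving 24% + 42% = 66%.
Chain via Talon Shipping BV → Clearview Services GmbH → Harbor Holdings Ltd (R1): 71% × 26% × 69% × 31% = 3.948594% of Summit Capital LLC.
Chain via Copperline Energy Co. → Cobalt Manufacturing Inc. → Oakhollow Trust (R1): 66% × 61% × 34% × 33% = 4.517172% of Summit Capital LLC.
Aggregating (R3): 3.948594% + 4.517172% = 8.465766%.

8.465766%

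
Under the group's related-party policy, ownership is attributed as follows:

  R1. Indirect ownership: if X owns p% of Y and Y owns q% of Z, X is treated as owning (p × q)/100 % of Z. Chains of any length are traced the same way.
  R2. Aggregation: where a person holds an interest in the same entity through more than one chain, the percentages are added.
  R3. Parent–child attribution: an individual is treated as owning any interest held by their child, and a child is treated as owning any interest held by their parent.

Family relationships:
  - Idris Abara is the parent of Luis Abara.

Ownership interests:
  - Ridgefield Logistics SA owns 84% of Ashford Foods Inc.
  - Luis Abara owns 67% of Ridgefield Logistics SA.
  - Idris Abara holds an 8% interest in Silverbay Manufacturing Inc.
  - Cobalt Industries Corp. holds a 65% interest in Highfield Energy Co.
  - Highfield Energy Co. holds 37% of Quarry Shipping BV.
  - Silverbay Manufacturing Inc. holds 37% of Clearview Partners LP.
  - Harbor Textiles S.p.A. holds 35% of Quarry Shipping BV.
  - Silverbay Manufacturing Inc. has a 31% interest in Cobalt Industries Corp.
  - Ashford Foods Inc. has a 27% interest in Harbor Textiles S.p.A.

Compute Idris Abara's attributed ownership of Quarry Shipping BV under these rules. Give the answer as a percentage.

By parent–child attribution (R3), Idris Abara is treated as owning Luis Abara's 67% interest in Ridgefield Logistics SA.
Chain via Silverbay Manufacturing Inc. → Cobalt Industries Corp. → Highfield Energy Co. (R1): 8% × 31% × 65% × 37% = 0.59644% of Quarry Shipping BV.
Chain via Ridgefield Logistics SA → Ashford Foods Inc. → Harbor Textiles S.p.A. (R1): 67% × 84% × 27% × 35% = 5.31846% of Quarry Shipping BV.
Aggregating (R2): 0.59644% + 5.31846% = 5.9149%.

5.9149%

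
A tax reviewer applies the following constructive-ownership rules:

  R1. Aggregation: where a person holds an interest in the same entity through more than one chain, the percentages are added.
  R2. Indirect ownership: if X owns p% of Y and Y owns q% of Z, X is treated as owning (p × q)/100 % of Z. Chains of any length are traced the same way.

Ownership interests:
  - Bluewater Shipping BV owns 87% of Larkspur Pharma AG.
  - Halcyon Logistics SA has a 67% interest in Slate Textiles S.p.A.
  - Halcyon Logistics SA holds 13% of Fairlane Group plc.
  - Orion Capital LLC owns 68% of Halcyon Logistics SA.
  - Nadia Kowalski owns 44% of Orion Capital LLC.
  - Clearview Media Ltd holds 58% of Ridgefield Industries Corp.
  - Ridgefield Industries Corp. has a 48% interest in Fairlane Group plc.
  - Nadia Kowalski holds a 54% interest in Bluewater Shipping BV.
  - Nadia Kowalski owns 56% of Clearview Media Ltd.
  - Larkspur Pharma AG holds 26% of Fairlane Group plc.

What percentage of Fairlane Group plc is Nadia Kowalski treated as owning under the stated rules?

Chain via Orion Capital LLC → Halcyon Logistics SA (R2): 44% × 68% × 13% = 3.8896% of Fairlane Group plc.
Chain via Clearview Media Ltd → Ridgefield Industries Corp. (R2): 56% × 58% × 48% = 15.5904% of Fairlane Group plc.
Chain via Bluewater Shipping BV → Larkspur Pharma AG (R2): 54% × 87% × 26% = 12.2148% of Fairlane Group plc.
Aggregating (R1): 3.8896% + 15.5904% + 12.2148% = 31.6948%.

31.6948%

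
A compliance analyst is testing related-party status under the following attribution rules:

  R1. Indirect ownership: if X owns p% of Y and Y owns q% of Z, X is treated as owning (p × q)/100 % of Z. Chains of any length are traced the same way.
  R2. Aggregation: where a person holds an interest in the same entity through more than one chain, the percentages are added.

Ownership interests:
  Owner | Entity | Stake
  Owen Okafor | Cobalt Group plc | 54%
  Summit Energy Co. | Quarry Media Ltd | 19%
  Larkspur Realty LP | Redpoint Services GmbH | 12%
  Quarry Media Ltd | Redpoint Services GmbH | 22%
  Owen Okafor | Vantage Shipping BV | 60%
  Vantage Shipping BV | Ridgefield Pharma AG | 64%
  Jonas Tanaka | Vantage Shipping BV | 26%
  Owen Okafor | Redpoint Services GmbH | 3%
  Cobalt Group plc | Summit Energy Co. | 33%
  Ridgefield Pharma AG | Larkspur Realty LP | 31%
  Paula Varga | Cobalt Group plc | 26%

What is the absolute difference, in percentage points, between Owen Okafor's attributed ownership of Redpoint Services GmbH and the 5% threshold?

0.173356

Chain via Vantage Shipping BV → Ridgefield Pharma AG → Larkspur Realty LP (R1): 60% × 64% × 31% × 12% = 1.42848% of Redpoint Services GmbH.
Chain via Cobalt Group plc → Summit Energy Co. → Quarry Media Ltd (R1): 54% × 33% × 19% × 22% = 0.744876% of Redpoint Services GmbH.
Direct interest in Redpoint Services GmbH: 3%.
Aggregating (R2): 1.42848% + 0.744876% + 3% = 5.173356%.
5.173356% exceeds the 5% threshold by 0.173356 percentage points.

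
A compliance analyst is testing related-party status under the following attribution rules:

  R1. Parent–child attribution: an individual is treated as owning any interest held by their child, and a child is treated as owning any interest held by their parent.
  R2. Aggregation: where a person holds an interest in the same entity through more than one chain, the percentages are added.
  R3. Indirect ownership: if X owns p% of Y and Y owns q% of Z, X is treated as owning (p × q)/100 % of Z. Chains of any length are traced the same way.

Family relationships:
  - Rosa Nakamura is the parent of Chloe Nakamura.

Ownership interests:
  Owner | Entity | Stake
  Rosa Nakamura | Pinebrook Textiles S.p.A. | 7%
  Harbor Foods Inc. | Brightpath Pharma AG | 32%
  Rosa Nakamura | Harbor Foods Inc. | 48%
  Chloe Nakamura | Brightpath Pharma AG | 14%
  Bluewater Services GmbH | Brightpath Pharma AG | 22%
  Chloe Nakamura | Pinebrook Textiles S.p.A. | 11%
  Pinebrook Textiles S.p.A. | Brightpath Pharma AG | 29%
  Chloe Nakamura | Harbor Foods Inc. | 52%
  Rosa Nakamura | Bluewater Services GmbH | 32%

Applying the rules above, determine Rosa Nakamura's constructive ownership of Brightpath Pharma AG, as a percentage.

58.26%

By parent–child attribution (R1), Rosa Nakamura is treated as also owning Chloe Nakamura's interest in Pinebrook Textiles S.p.A, giving 7% + 11% = 18%.
By parent–child attribution (R1), Rosa Nakamura is treated as also owning Chloe Nakamura's interest in Harbor Foods Inc, giving 48% + 52% = 100%.
By parent–child attribution (R1), Rosa Nakamura is treated as owning Chloe Nakamura's 14% interest in Brightpath Pharma AG.
Chain via Pinebrook Textiles S.p.A. (R3): 18% × 29% = 5.22% of Brightpath Pharma AG.
Chain via Bluewater Services GmbH (R3): 32% × 22% = 7.04% of Brightpath Pharma AG.
Chain via Harbor Foods Inc. (R3): 100% × 32% = 32% of Brightpath Pharma AG.
Direct interest in Brightpath Pharma AG: 14%.
Aggregating (R2): 5.22% + 7.04% + 32% + 14% = 58.26%.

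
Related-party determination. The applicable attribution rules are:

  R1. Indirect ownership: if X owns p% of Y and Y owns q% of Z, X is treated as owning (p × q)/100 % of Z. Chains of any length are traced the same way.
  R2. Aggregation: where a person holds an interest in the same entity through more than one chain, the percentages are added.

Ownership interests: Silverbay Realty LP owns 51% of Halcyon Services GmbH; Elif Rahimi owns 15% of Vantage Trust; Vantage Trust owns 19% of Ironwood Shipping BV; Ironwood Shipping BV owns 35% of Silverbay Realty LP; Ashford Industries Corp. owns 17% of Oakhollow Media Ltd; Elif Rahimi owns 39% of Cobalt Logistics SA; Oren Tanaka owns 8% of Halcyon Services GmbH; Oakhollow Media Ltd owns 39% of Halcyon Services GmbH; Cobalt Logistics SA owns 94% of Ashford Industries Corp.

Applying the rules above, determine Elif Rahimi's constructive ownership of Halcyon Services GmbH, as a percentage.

Chain via Cobalt Logistics SA → Ashford Industries Corp. → Oakhollow Media Ltd (R1): 39% × 94% × 17% × 39% = 2.430558% of Halcyon Services GmbH.
Chain via Vantage Trust → Ironwood Shipping BV → Silverbay Realty LP (R1): 15% × 19% × 35% × 51% = 0.508725% of Halcyon Services GmbH.
Aggregating (R2): 2.430558% + 0.508725% = 2.939283%.

2.939283%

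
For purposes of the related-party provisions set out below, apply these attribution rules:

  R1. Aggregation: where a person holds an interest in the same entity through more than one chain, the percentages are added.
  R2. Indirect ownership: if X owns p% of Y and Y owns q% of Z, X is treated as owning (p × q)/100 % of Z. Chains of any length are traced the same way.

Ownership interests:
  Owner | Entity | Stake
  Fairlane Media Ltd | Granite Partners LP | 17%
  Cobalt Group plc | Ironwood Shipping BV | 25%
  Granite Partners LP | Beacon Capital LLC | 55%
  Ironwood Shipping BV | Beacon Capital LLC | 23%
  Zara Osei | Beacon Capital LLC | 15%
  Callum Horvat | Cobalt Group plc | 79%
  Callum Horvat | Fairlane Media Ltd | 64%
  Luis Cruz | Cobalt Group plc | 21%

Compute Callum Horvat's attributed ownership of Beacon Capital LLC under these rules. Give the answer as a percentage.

10.5265%

Chain via Fairlane Media Ltd → Granite Partners LP (R2): 64% × 17% × 55% = 5.984% of Beacon Capital LLC.
Chain via Cobalt Group plc → Ironwood Shipping BV (R2): 79% × 25% × 23% = 4.5425% of Beacon Capital LLC.
Aggregating (R1): 5.984% + 4.5425% = 10.5265%.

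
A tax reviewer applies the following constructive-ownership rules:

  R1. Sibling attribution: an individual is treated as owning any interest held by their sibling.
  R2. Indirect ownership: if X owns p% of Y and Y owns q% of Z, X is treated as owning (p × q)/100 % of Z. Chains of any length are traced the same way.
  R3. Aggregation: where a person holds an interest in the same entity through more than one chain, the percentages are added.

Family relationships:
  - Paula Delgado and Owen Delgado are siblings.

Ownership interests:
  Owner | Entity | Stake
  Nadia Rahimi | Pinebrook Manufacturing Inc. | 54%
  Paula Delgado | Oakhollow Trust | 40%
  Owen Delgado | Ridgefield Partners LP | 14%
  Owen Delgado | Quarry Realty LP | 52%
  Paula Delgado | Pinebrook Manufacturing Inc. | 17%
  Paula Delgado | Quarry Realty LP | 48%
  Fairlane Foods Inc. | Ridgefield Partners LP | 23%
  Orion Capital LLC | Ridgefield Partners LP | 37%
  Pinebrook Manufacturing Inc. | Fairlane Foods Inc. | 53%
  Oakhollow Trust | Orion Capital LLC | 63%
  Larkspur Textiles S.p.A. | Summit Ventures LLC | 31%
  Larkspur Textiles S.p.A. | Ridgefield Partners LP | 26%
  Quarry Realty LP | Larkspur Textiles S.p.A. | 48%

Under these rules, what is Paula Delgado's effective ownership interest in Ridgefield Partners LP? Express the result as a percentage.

By sibling attribution (R1), Paula Delgado is treated as also owning Owen Delgado's interest in Quarry Realty LP, giving 48% + 52% = 100%.
By sibling attribution (R1), Paula Delgado is treated as owning Owen Delgado's 14% interest in Ridgefield Partners LP.
Chain via Quarry Realty LP → Larkspur Textiles S.p.A. (R2): 100% × 48% × 26% = 12.48% of Ridgefield Partners LP.
Chain via Pinebrook Manufacturing Inc. → Fairlane Foods Inc. (R2): 17% × 53% × 23% = 2.0723% of Ridgefield Partners LP.
Chain via Oakhollow Trust → Orion Capital LLC (R2): 40% × 63% × 37% = 9.324% of Ridgefield Partners LP.
Direct interest in Ridgefield Partners LP: 14%.
Aggregating (R3): 12.48% + 2.0723% + 9.324% + 14% = 37.8763%.

37.8763%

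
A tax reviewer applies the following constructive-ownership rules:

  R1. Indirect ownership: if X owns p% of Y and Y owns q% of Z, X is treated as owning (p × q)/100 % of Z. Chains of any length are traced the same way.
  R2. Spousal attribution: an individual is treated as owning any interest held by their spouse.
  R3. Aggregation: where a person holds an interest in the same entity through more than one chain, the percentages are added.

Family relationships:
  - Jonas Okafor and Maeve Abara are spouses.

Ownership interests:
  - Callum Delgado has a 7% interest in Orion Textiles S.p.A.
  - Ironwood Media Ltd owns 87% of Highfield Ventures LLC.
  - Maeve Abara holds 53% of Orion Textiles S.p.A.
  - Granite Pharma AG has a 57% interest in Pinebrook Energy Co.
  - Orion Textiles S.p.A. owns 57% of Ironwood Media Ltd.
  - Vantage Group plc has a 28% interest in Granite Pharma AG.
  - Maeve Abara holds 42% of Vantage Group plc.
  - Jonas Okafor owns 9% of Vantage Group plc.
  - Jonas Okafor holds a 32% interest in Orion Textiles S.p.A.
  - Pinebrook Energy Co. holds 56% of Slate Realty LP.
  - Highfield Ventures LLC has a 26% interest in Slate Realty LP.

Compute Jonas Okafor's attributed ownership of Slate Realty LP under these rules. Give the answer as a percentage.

By spousal attribution (R2), Jonas Okafor is treated as also owning Maeve Abara's interest in Vantage Group plc, giving 9% + 42% = 51%.
By spousal attribution (R2), Jonas Okafor is treated as also owning Maeve Abara's interest in Orion Textiles S.p.A, giving 32% + 53% = 85%.
Chain via Vantage Group plc → Granite Pharma AG → Pinebrook Energy Co. (R1): 51% × 28% × 57% × 56% = 4.558176% of Slate Realty LP.
Chain via Orion Textiles S.p.A. → Ironwood Media Ltd → Highfield Ventures LLC (R1): 85% × 57% × 87% × 26% = 10.95939% of Slate Realty LP.
Aggregating (R3): 4.558176% + 10.95939% = 15.517566%.

15.517566%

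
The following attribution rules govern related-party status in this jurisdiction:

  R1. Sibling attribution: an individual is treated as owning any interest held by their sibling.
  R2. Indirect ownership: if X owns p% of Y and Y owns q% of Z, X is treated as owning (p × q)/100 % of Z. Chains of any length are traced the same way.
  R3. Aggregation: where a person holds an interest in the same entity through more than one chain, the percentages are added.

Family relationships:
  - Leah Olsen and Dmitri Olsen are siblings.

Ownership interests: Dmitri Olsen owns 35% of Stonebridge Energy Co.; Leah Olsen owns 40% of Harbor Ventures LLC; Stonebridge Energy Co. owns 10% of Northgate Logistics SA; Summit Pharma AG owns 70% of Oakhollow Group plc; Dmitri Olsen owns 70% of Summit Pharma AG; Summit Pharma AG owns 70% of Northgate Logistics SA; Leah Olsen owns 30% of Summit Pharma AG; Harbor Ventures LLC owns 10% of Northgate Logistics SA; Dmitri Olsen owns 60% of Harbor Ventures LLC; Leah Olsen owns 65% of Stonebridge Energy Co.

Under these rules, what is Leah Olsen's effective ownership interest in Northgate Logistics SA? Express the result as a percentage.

90%

By sibling attribution (R1), Leah Olsen is treated as also owning Dmitri Olsen's interest in Summit Pharma AG, giving 30% + 70% = 100%.
By sibling attribution (R1), Leah Olsen is treated as also owning Dmitri Olsen's interest in Stonebridge Energy Co, giving 65% + 35% = 100%.
By sibling attribution (R1), Leah Olsen is treated as also owning Dmitri Olsen's interest in Harbor Ventures LLC, giving 40% + 60% = 100%.
Chain via Summit Pharma AG (R2): 100% × 70% = 70% of Northgate Logistics SA.
Chain via Stonebridge Energy Co. (R2): 100% × 10% = 10% of Northgate Logistics SA.
Chain via Harbor Ventures LLC (R2): 100% × 10% = 10% of Northgate Logistics SA.
Aggregating (R3): 70% + 10% + 10% = 90%.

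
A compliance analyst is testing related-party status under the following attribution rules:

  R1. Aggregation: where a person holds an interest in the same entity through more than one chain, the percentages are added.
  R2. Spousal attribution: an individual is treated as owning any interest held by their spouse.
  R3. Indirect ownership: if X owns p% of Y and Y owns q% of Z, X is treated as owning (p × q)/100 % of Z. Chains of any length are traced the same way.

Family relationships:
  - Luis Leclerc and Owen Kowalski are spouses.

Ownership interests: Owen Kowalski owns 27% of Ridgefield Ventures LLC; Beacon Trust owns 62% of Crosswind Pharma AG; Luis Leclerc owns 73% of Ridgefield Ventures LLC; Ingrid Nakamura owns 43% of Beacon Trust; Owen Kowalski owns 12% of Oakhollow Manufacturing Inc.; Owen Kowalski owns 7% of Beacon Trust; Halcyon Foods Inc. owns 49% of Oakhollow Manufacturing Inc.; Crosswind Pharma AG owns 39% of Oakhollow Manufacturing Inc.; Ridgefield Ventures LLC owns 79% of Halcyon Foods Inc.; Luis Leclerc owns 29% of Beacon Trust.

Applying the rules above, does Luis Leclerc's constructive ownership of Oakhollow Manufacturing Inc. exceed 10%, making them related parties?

Yes

By spousal attribution (R2), Luis Leclerc is treated as also owning Owen Kowalski's interest in Ridgefield Ventures LLC, giving 73% + 27% = 100%.
By spousal attribution (R2), Luis Leclerc is treated as also owning Owen Kowalski's interest in Beacon Trust, giving 29% + 7% = 36%.
By spousal attribution (R2), Luis Leclerc is treated as owning Owen Kowalski's 12% interest in Oakhollow Manufacturing Inc.
Chain via Ridgefield Ventures LLC → Halcyon Foods Inc. (R3): 100% × 79% × 49% = 38.71% of Oakhollow Manufacturing Inc.
Chain via Beacon Trust → Crosswind Pharma AG (R3): 36% × 62% × 39% = 8.7048% of Oakhollow Manufacturing Inc.
Direct interest in Oakhollow Manufacturing Inc: 12%.
Aggregating (R1): 38.71% + 8.7048% + 12% = 59.4148%.
59.4148% exceeds the 10% threshold, so Luis is a related party to Oakhollow Manufacturing Inc.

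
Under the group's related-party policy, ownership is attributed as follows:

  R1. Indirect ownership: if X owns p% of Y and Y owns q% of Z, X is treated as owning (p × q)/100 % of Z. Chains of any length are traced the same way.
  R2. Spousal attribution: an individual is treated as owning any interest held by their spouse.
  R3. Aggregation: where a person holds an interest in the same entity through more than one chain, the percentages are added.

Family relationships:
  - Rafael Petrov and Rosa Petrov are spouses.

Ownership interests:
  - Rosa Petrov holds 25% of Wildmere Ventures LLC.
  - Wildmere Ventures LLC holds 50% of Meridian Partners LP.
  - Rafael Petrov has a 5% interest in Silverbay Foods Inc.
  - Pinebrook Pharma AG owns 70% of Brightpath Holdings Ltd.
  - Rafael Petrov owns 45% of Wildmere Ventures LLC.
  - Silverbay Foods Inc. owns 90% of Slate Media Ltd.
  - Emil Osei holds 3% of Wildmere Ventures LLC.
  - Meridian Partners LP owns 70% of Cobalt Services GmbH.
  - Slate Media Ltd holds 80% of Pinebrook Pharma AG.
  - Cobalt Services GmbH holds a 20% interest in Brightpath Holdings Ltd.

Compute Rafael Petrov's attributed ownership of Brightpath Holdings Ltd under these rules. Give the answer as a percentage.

7.42%

By spousal attribution (R2), Rafael Petrov is treated as also owning Rosa Petrov's interest in Wildmere Ventures LLC, giving 45% + 25% = 70%.
Chain via Wildmere Ventures LLC → Meridian Partners LP → Cobalt Services GmbH (R1): 70% × 50% × 70% × 20% = 4.9% of Brightpath Holdings Ltd.
Chain via Silverbay Foods Inc. → Slate Media Ltd → Pinebrook Pharma AG (R1): 5% × 90% × 80% × 70% = 2.52% of Brightpath Holdings Ltd.
Aggregating (R3): 4.9% + 2.52% = 7.42%.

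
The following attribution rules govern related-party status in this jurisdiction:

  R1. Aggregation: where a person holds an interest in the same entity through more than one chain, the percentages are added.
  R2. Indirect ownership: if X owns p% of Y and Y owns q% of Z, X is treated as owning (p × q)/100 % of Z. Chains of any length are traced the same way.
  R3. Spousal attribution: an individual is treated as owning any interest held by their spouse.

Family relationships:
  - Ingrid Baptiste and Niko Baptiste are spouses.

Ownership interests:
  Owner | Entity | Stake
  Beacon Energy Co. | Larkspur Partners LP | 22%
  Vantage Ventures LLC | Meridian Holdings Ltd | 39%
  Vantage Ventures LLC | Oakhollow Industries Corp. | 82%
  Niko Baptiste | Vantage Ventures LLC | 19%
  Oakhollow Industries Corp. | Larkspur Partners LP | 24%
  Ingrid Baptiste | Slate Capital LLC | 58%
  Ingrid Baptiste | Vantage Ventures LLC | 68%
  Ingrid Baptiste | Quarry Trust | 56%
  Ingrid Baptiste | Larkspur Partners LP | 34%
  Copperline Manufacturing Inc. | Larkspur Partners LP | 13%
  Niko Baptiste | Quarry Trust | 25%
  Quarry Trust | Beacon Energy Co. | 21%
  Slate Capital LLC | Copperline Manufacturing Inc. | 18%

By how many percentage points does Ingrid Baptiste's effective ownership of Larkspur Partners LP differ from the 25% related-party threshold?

By spousal attribution (R3), Ingrid Baptiste is treated as also owning Niko Baptiste's interest in Vantage Ventures LLC, giving 68% + 19% = 87%.
By spousal attribution (R3), Ingrid Baptiste is treated as also owning Niko Baptiste's interest in Quarry Trust, giving 56% + 25% = 81%.
Chain via Slate Capital LLC → Copperline Manufacturing Inc. (R2): 58% × 18% × 13% = 1.3572% of Larkspur Partners LP.
Chain via Vantage Ventures LLC → Oakhollow Industries Corp. (R2): 87% × 82% × 24% = 17.1216% of Larkspur Partners LP.
Chain via Quarry Trust → Beacon Energy Co. (R2): 81% × 21% × 22% = 3.7422% of Larkspur Partners LP.
Direct interest in Larkspur Partners LP: 34%.
Aggregating (R1): 1.3572% + 17.1216% + 3.7422% + 34% = 56.221%.
56.221% exceeds the 25% threshold by 31.221 percentage points.

31.221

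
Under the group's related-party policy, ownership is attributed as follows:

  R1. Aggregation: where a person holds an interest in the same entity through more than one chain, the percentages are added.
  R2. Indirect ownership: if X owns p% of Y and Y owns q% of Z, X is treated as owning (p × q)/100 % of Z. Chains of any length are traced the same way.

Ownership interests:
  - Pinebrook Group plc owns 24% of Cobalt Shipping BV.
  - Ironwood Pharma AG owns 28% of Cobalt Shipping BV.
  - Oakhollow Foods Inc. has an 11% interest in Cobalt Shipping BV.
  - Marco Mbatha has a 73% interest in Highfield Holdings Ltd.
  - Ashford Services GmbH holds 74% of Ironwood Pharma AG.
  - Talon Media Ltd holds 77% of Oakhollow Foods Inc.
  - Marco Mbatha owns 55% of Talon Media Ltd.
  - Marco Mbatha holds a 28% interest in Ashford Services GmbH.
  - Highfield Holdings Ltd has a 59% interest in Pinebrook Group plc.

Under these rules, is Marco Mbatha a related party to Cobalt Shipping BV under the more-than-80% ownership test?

No

Chain via Ashford Services GmbH → Ironwood Pharma AG (R2): 28% × 74% × 28% = 5.8016% of Cobalt Shipping BV.
Chain via Talon Media Ltd → Oakhollow Foods Inc. (R2): 55% × 77% × 11% = 4.6585% of Cobalt Shipping BV.
Chain via Highfield Holdings Ltd → Pinebrook Group plc (R2): 73% × 59% × 24% = 10.3368% of Cobalt Shipping BV.
Aggregating (R1): 5.8016% + 4.6585% + 10.3368% = 20.7969%.
20.7969% does not exceed the 80% threshold, so Marco is not a related party to Cobalt Shipping BV.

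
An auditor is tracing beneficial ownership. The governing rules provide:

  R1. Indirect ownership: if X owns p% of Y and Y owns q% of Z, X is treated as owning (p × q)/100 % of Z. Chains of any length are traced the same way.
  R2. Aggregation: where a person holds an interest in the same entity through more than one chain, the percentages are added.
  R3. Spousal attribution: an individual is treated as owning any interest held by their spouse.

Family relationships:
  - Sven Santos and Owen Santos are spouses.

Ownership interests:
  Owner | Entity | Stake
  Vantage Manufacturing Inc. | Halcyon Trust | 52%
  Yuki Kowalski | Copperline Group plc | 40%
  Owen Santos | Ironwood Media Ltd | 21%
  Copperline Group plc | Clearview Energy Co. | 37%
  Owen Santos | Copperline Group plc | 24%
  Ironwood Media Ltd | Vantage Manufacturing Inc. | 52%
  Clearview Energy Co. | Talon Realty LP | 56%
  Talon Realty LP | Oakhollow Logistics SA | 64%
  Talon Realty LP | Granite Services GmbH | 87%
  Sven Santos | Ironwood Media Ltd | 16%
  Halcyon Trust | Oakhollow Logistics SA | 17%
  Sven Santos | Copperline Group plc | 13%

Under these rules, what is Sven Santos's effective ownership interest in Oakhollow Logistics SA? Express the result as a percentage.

By spousal attribution (R3), Sven Santos is treated as also owning Owen Santos's interest in Copperline Group plc, giving 13% + 24% = 37%.
By spousal attribution (R3), Sven Santos is treated as also owning Owen Santos's interest in Ironwood Media Ltd, giving 16% + 21% = 37%.
Chain via Copperline Group plc → Clearview Energy Co. → Talon Realty LP (R1): 37% × 37% × 56% × 64% = 4.906496% of Oakhollow Logistics SA.
Chain via Ironwood Media Ltd → Vantage Manufacturing Inc. → Halcyon Trust (R1): 37% × 52% × 52% × 17% = 1.700816% of Oakhollow Logistics SA.
Aggregating (R2): 4.906496% + 1.700816% = 6.607312%.

6.607312%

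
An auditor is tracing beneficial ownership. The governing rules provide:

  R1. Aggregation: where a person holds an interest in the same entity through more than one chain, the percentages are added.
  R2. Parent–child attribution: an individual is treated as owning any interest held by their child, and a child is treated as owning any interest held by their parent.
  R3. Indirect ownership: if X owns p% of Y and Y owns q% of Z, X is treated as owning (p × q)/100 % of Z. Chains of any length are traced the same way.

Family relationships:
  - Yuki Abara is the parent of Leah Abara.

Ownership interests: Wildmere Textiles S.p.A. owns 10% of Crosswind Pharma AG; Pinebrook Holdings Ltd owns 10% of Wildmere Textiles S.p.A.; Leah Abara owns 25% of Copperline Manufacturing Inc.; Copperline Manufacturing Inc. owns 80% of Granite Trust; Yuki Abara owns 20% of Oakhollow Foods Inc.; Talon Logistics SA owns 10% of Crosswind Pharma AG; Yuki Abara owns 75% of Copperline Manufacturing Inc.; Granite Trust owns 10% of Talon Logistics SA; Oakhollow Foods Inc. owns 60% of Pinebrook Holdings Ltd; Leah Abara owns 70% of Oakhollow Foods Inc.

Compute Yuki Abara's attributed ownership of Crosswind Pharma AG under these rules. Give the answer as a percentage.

1.34%

By parent–child attribution (R2), Yuki Abara is treated as also owning Leah Abara's interest in Oakhollow Foods Inc, giving 20% + 70% = 90%.
By parent–child attribution (R2), Yuki Abara is treated as also owning Leah Abara's interest in Copperline Manufacturing Inc, giving 75% + 25% = 100%.
Chain via Oakhollow Foods Inc. → Pinebrook Holdings Ltd → Wildmere Textiles S.p.A. (R3): 90% × 60% × 10% × 10% = 0.54% of Crosswind Pharma AG.
Chain via Copperline Manufacturing Inc. → Granite Trust → Talon Logistics SA (R3): 100% × 80% × 10% × 10% = 0.8% of Crosswind Pharma AG.
Aggregating (R1): 0.54% + 0.8% = 1.34%.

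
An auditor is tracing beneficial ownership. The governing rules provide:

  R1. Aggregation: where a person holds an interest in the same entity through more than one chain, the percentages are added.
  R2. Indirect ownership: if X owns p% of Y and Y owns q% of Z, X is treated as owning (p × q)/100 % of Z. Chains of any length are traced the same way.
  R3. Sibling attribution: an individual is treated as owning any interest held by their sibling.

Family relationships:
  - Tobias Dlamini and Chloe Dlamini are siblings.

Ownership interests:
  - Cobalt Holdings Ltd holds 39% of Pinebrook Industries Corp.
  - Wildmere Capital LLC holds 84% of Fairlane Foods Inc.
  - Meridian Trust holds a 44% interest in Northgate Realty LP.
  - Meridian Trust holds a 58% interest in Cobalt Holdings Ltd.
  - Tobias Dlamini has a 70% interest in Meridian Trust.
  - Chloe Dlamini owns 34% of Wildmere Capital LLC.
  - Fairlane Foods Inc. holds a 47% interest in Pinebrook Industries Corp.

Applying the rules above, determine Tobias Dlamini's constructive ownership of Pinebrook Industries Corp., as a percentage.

By sibling attribution (R3), Tobias Dlamini is treated as owning Chloe Dlamini's 34% interest in Wildmere Capital LLC.
Chain via Meridian Trust → Cobalt Holdings Ltd (R2): 70% × 58% × 39% = 15.834% of Pinebrook Industries Corp.
Chain via Wildmere Capital LLC → Fairlane Foods Inc. (R2): 34% × 84% × 47% = 13.4232% of Pinebrook Industries Corp.
Aggregating (R1): 15.834% + 13.4232% = 29.2572%.

29.2572%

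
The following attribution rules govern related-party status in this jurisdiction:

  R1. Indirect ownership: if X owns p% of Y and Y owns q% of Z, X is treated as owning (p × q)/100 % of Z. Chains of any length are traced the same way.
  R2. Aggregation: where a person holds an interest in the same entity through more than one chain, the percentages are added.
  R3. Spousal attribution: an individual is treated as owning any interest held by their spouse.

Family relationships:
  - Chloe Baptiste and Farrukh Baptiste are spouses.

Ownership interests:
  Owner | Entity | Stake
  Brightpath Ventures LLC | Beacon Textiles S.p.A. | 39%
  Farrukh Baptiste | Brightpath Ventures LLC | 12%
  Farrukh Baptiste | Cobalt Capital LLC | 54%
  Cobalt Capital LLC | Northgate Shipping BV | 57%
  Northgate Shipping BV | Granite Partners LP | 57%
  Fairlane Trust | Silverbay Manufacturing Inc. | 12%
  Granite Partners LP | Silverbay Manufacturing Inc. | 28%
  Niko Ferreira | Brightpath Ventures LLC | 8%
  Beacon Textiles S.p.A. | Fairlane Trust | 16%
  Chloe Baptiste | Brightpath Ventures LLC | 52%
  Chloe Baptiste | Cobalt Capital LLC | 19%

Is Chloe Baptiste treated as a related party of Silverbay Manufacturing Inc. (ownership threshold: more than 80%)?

By spousal attribution (R3), Chloe Baptiste is treated as also owning Farrukh Baptiste's interest in Brightpath Ventures LLC, giving 52% + 12% = 64%.
By spousal attribution (R3), Chloe Baptiste is treated as also owning Farrukh Baptiste's interest in Cobalt Capital LLC, giving 19% + 54% = 73%.
Chain via Brightpath Ventures LLC → Beacon Textiles S.p.A. → Fairlane Trust (R1): 64% × 39% × 16% × 12% = 0.479232% of Silverbay Manufacturing Inc.
Chain via Cobalt Capital LLC → Northgate Shipping BV → Granite Partners LP (R1): 73% × 57% × 57% × 28% = 6.640956% of Silverbay Manufacturing Inc.
Aggregating (R2): 0.479232% + 6.640956% = 7.120188%.
7.120188% does not exceed the 80% threshold, so Chloe is not a related party to Silverbay Manufacturing Inc.

No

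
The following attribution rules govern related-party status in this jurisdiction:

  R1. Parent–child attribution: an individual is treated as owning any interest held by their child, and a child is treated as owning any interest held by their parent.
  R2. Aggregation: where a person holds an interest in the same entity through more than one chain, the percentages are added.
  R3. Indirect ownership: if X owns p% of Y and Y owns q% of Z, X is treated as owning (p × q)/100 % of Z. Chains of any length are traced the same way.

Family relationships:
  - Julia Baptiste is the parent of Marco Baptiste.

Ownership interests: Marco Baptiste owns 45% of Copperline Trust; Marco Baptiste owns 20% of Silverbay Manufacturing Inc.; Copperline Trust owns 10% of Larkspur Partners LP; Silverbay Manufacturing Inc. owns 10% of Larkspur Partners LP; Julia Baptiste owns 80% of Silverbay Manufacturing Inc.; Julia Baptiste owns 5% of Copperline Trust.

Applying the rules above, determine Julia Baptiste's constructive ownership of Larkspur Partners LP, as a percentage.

By parent–child attribution (R1), Julia Baptiste is treated as also owning Marco Baptiste's interest in Copperline Trust, giving 5% + 45% = 50%.
By parent–child attribution (R1), Julia Baptiste is treated as also owning Marco Baptiste's interest in Silverbay Manufacturing Inc, giving 80% + 20% = 100%.
Chain via Copperline Trust (R3): 50% × 10% = 5% of Larkspur Partners LP.
Chain via Silverbay Manufacturing Inc. (R3): 100% × 10% = 10% of Larkspur Partners LP.
Aggregating (R2): 5% + 10% = 15%.

15%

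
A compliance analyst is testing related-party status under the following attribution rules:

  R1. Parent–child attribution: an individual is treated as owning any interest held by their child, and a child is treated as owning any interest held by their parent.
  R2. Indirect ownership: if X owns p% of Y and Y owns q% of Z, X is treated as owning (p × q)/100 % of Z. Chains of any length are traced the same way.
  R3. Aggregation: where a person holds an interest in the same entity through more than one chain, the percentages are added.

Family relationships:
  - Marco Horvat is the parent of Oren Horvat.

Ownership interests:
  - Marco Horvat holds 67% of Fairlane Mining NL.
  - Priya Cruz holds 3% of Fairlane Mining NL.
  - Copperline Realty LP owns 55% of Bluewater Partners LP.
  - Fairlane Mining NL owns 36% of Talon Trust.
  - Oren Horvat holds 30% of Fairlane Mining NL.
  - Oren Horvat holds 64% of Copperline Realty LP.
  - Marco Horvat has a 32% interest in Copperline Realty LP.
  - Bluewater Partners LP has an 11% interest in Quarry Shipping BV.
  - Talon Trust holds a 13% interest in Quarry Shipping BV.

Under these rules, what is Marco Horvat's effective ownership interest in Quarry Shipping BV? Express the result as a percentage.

By parent–child attribution (R1), Marco Horvat is treated as also owning Oren Horvat's interest in Fairlane Mining NL, giving 67% + 30% = 97%.
By parent–child attribution (R1), Marco Horvat is treated as also owning Oren Horvat's interest in Copperline Realty LP, giving 32% + 64% = 96%.
Chain via Fairlane Mining NL → Talon Trust (R2): 97% × 36% × 13% = 4.5396% of Quarry Shipping BV.
Chain via Copperline Realty LP → Bluewater Partners LP (R2): 96% × 55% × 11% = 5.808% of Quarry Shipping BV.
Aggregating (R3): 4.5396% + 5.808% = 10.3476%.

10.3476%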